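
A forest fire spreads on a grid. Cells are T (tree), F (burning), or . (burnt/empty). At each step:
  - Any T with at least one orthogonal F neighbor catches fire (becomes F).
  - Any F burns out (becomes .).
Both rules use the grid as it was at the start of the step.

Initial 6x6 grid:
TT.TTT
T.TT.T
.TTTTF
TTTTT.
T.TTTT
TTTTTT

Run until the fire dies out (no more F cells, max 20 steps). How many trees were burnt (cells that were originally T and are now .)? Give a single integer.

Answer: 26

Derivation:
Step 1: +2 fires, +1 burnt (F count now 2)
Step 2: +3 fires, +2 burnt (F count now 3)
Step 3: +5 fires, +3 burnt (F count now 5)
Step 4: +7 fires, +5 burnt (F count now 7)
Step 5: +4 fires, +7 burnt (F count now 4)
Step 6: +2 fires, +4 burnt (F count now 2)
Step 7: +2 fires, +2 burnt (F count now 2)
Step 8: +1 fires, +2 burnt (F count now 1)
Step 9: +0 fires, +1 burnt (F count now 0)
Fire out after step 9
Initially T: 29, now '.': 33
Total burnt (originally-T cells now '.'): 26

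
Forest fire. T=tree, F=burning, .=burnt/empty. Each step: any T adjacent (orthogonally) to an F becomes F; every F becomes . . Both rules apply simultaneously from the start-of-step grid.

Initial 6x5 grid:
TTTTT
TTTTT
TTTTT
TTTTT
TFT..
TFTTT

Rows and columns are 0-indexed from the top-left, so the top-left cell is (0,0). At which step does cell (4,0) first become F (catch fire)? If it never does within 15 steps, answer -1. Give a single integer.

Step 1: cell (4,0)='F' (+5 fires, +2 burnt)
  -> target ignites at step 1
Step 2: cell (4,0)='.' (+4 fires, +5 burnt)
Step 3: cell (4,0)='.' (+5 fires, +4 burnt)
Step 4: cell (4,0)='.' (+5 fires, +5 burnt)
Step 5: cell (4,0)='.' (+4 fires, +5 burnt)
Step 6: cell (4,0)='.' (+2 fires, +4 burnt)
Step 7: cell (4,0)='.' (+1 fires, +2 burnt)
Step 8: cell (4,0)='.' (+0 fires, +1 burnt)
  fire out at step 8

1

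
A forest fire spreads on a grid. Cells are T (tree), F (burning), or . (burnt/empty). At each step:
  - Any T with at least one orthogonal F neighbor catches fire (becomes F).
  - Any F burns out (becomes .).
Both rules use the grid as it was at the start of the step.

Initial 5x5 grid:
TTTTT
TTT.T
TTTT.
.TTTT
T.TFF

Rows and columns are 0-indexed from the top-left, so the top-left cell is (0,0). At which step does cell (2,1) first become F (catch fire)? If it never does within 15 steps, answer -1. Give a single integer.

Step 1: cell (2,1)='T' (+3 fires, +2 burnt)
Step 2: cell (2,1)='T' (+2 fires, +3 burnt)
Step 3: cell (2,1)='T' (+2 fires, +2 burnt)
Step 4: cell (2,1)='F' (+2 fires, +2 burnt)
  -> target ignites at step 4
Step 5: cell (2,1)='.' (+3 fires, +2 burnt)
Step 6: cell (2,1)='.' (+3 fires, +3 burnt)
Step 7: cell (2,1)='.' (+2 fires, +3 burnt)
Step 8: cell (2,1)='.' (+1 fires, +2 burnt)
Step 9: cell (2,1)='.' (+0 fires, +1 burnt)
  fire out at step 9

4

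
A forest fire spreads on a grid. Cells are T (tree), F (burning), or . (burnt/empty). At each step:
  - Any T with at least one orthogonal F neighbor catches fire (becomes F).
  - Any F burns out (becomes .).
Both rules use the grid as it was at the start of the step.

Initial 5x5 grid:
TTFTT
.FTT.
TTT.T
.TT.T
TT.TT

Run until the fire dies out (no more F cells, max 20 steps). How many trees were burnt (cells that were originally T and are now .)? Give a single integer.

Step 1: +4 fires, +2 burnt (F count now 4)
Step 2: +6 fires, +4 burnt (F count now 6)
Step 3: +2 fires, +6 burnt (F count now 2)
Step 4: +1 fires, +2 burnt (F count now 1)
Step 5: +0 fires, +1 burnt (F count now 0)
Fire out after step 5
Initially T: 17, now '.': 21
Total burnt (originally-T cells now '.'): 13

Answer: 13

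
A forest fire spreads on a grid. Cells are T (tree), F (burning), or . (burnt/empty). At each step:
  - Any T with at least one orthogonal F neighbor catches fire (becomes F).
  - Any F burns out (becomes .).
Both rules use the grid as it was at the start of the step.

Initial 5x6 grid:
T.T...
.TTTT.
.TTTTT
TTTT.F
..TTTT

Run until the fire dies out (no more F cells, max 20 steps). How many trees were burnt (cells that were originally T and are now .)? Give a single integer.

Answer: 18

Derivation:
Step 1: +2 fires, +1 burnt (F count now 2)
Step 2: +2 fires, +2 burnt (F count now 2)
Step 3: +3 fires, +2 burnt (F count now 3)
Step 4: +4 fires, +3 burnt (F count now 4)
Step 5: +3 fires, +4 burnt (F count now 3)
Step 6: +3 fires, +3 burnt (F count now 3)
Step 7: +1 fires, +3 burnt (F count now 1)
Step 8: +0 fires, +1 burnt (F count now 0)
Fire out after step 8
Initially T: 19, now '.': 29
Total burnt (originally-T cells now '.'): 18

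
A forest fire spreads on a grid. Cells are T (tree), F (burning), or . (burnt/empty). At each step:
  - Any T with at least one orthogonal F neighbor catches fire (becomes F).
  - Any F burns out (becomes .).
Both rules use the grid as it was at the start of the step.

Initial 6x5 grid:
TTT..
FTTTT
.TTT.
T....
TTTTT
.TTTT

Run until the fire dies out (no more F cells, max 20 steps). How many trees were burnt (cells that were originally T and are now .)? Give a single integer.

Step 1: +2 fires, +1 burnt (F count now 2)
Step 2: +3 fires, +2 burnt (F count now 3)
Step 3: +3 fires, +3 burnt (F count now 3)
Step 4: +2 fires, +3 burnt (F count now 2)
Step 5: +0 fires, +2 burnt (F count now 0)
Fire out after step 5
Initially T: 20, now '.': 20
Total burnt (originally-T cells now '.'): 10

Answer: 10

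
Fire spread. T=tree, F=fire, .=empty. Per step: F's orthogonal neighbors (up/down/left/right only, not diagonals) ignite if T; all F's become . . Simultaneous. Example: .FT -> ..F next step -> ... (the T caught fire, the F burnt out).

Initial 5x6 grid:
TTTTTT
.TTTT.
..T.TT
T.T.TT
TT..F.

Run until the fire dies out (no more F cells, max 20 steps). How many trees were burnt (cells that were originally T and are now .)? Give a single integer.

Step 1: +1 fires, +1 burnt (F count now 1)
Step 2: +2 fires, +1 burnt (F count now 2)
Step 3: +2 fires, +2 burnt (F count now 2)
Step 4: +2 fires, +2 burnt (F count now 2)
Step 5: +3 fires, +2 burnt (F count now 3)
Step 6: +3 fires, +3 burnt (F count now 3)
Step 7: +2 fires, +3 burnt (F count now 2)
Step 8: +1 fires, +2 burnt (F count now 1)
Step 9: +0 fires, +1 burnt (F count now 0)
Fire out after step 9
Initially T: 19, now '.': 27
Total burnt (originally-T cells now '.'): 16

Answer: 16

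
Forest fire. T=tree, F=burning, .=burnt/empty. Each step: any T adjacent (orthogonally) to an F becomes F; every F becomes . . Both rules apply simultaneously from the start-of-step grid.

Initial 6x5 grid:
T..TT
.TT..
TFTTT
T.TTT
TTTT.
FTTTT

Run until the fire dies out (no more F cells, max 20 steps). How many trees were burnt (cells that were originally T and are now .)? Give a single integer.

Step 1: +5 fires, +2 burnt (F count now 5)
Step 2: +6 fires, +5 burnt (F count now 6)
Step 3: +4 fires, +6 burnt (F count now 4)
Step 4: +3 fires, +4 burnt (F count now 3)
Step 5: +0 fires, +3 burnt (F count now 0)
Fire out after step 5
Initially T: 21, now '.': 27
Total burnt (originally-T cells now '.'): 18

Answer: 18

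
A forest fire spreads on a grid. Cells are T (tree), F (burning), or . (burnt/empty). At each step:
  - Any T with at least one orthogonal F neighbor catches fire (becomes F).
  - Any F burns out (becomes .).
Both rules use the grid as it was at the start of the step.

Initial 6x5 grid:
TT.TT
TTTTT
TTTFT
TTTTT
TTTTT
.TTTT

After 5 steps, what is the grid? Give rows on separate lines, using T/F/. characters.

Step 1: 4 trees catch fire, 1 burn out
  TT.TT
  TTTFT
  TTF.F
  TTTFT
  TTTTT
  .TTTT
Step 2: 7 trees catch fire, 4 burn out
  TT.FT
  TTF.F
  TF...
  TTF.F
  TTTFT
  .TTTT
Step 3: 7 trees catch fire, 7 burn out
  TT..F
  TF...
  F....
  TF...
  TTF.F
  .TTFT
Step 4: 6 trees catch fire, 7 burn out
  TF...
  F....
  .....
  F....
  TF...
  .TF.F
Step 5: 3 trees catch fire, 6 burn out
  F....
  .....
  .....
  .....
  F....
  .F...

F....
.....
.....
.....
F....
.F...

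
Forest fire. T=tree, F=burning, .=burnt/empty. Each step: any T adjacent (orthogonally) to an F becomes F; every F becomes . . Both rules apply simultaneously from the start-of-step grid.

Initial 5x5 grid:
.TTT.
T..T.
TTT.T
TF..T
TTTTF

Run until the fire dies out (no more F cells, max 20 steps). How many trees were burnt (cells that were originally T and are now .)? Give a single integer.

Step 1: +5 fires, +2 burnt (F count now 5)
Step 2: +5 fires, +5 burnt (F count now 5)
Step 3: +1 fires, +5 burnt (F count now 1)
Step 4: +0 fires, +1 burnt (F count now 0)
Fire out after step 4
Initially T: 15, now '.': 21
Total burnt (originally-T cells now '.'): 11

Answer: 11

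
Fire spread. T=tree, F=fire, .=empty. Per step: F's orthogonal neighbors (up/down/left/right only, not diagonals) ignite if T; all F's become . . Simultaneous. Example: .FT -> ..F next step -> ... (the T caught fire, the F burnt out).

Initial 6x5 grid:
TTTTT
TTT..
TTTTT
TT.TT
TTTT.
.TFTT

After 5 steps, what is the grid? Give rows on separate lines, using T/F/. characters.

Step 1: 3 trees catch fire, 1 burn out
  TTTTT
  TTT..
  TTTTT
  TT.TT
  TTFT.
  .F.FT
Step 2: 3 trees catch fire, 3 burn out
  TTTTT
  TTT..
  TTTTT
  TT.TT
  TF.F.
  ....F
Step 3: 3 trees catch fire, 3 burn out
  TTTTT
  TTT..
  TTTTT
  TF.FT
  F....
  .....
Step 4: 4 trees catch fire, 3 burn out
  TTTTT
  TTT..
  TFTFT
  F...F
  .....
  .....
Step 5: 4 trees catch fire, 4 burn out
  TTTTT
  TFT..
  F.F.F
  .....
  .....
  .....

TTTTT
TFT..
F.F.F
.....
.....
.....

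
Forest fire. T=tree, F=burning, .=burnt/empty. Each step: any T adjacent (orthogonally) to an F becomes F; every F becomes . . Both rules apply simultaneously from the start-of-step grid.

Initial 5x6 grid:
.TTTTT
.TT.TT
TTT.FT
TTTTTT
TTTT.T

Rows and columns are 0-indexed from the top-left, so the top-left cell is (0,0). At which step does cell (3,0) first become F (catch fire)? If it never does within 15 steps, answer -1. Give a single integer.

Step 1: cell (3,0)='T' (+3 fires, +1 burnt)
Step 2: cell (3,0)='T' (+4 fires, +3 burnt)
Step 3: cell (3,0)='T' (+5 fires, +4 burnt)
Step 4: cell (3,0)='T' (+4 fires, +5 burnt)
Step 5: cell (3,0)='F' (+5 fires, +4 burnt)
  -> target ignites at step 5
Step 6: cell (3,0)='.' (+3 fires, +5 burnt)
Step 7: cell (3,0)='.' (+0 fires, +3 burnt)
  fire out at step 7

5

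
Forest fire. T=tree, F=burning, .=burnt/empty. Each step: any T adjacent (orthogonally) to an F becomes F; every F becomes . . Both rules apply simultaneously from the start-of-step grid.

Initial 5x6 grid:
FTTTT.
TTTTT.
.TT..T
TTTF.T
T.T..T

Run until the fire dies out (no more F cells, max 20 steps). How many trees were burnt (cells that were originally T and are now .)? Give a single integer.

Step 1: +3 fires, +2 burnt (F count now 3)
Step 2: +5 fires, +3 burnt (F count now 5)
Step 3: +4 fires, +5 burnt (F count now 4)
Step 4: +3 fires, +4 burnt (F count now 3)
Step 5: +1 fires, +3 burnt (F count now 1)
Step 6: +0 fires, +1 burnt (F count now 0)
Fire out after step 6
Initially T: 19, now '.': 27
Total burnt (originally-T cells now '.'): 16

Answer: 16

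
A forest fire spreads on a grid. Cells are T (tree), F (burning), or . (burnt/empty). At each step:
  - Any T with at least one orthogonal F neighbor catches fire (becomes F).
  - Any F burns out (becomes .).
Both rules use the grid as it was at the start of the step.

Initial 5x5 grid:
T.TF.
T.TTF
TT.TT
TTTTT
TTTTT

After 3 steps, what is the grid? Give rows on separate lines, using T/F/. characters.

Step 1: 3 trees catch fire, 2 burn out
  T.F..
  T.TF.
  TT.TF
  TTTTT
  TTTTT
Step 2: 3 trees catch fire, 3 burn out
  T....
  T.F..
  TT.F.
  TTTTF
  TTTTT
Step 3: 2 trees catch fire, 3 burn out
  T....
  T....
  TT...
  TTTF.
  TTTTF

T....
T....
TT...
TTTF.
TTTTF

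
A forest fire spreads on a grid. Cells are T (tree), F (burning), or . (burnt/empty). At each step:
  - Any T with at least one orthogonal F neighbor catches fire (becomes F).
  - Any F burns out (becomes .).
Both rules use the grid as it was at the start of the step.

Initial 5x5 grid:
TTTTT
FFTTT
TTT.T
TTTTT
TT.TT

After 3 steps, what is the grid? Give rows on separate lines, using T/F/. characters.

Step 1: 5 trees catch fire, 2 burn out
  FFTTT
  ..FTT
  FFT.T
  TTTTT
  TT.TT
Step 2: 5 trees catch fire, 5 burn out
  ..FTT
  ...FT
  ..F.T
  FFTTT
  TT.TT
Step 3: 5 trees catch fire, 5 burn out
  ...FT
  ....F
  ....T
  ..FTT
  FF.TT

...FT
....F
....T
..FTT
FF.TT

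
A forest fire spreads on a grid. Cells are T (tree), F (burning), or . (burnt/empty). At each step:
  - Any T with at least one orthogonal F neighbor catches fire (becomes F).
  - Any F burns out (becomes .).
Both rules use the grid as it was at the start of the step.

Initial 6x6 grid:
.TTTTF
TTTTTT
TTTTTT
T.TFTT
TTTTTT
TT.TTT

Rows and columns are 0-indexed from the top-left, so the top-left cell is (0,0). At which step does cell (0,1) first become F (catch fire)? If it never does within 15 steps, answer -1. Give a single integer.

Step 1: cell (0,1)='T' (+6 fires, +2 burnt)
Step 2: cell (0,1)='T' (+10 fires, +6 burnt)
Step 3: cell (0,1)='T' (+6 fires, +10 burnt)
Step 4: cell (0,1)='F' (+6 fires, +6 burnt)
  -> target ignites at step 4
Step 5: cell (0,1)='.' (+3 fires, +6 burnt)
Step 6: cell (0,1)='.' (+0 fires, +3 burnt)
  fire out at step 6

4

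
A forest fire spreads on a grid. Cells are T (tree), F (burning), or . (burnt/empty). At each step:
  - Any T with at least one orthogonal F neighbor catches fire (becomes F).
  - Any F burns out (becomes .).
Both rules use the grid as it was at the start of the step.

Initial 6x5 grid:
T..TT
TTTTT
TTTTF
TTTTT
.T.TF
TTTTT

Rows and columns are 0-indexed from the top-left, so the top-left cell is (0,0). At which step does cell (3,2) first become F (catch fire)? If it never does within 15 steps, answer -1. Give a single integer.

Step 1: cell (3,2)='T' (+5 fires, +2 burnt)
Step 2: cell (3,2)='T' (+5 fires, +5 burnt)
Step 3: cell (3,2)='F' (+5 fires, +5 burnt)
  -> target ignites at step 3
Step 4: cell (3,2)='.' (+4 fires, +5 burnt)
Step 5: cell (3,2)='.' (+4 fires, +4 burnt)
Step 6: cell (3,2)='.' (+1 fires, +4 burnt)
Step 7: cell (3,2)='.' (+0 fires, +1 burnt)
  fire out at step 7

3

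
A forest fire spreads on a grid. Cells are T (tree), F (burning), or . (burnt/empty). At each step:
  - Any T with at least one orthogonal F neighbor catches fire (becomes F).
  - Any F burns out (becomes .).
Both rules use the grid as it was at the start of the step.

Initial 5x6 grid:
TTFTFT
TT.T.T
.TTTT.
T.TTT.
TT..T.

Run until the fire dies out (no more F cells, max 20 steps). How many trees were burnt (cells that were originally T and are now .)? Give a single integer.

Answer: 16

Derivation:
Step 1: +3 fires, +2 burnt (F count now 3)
Step 2: +4 fires, +3 burnt (F count now 4)
Step 3: +3 fires, +4 burnt (F count now 3)
Step 4: +3 fires, +3 burnt (F count now 3)
Step 5: +2 fires, +3 burnt (F count now 2)
Step 6: +1 fires, +2 burnt (F count now 1)
Step 7: +0 fires, +1 burnt (F count now 0)
Fire out after step 7
Initially T: 19, now '.': 27
Total burnt (originally-T cells now '.'): 16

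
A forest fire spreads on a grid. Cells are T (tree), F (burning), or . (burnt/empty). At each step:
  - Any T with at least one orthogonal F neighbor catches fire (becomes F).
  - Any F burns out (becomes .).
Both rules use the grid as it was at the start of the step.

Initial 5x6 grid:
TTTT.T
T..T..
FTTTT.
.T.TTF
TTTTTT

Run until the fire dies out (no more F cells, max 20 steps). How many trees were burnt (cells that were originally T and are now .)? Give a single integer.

Answer: 19

Derivation:
Step 1: +4 fires, +2 burnt (F count now 4)
Step 2: +6 fires, +4 burnt (F count now 6)
Step 3: +4 fires, +6 burnt (F count now 4)
Step 4: +4 fires, +4 burnt (F count now 4)
Step 5: +1 fires, +4 burnt (F count now 1)
Step 6: +0 fires, +1 burnt (F count now 0)
Fire out after step 6
Initially T: 20, now '.': 29
Total burnt (originally-T cells now '.'): 19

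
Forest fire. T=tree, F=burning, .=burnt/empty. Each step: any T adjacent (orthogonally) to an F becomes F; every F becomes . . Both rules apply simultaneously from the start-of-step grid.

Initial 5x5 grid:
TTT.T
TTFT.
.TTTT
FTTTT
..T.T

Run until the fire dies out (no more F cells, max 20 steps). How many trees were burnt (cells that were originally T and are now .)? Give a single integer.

Answer: 16

Derivation:
Step 1: +5 fires, +2 burnt (F count now 5)
Step 2: +5 fires, +5 burnt (F count now 5)
Step 3: +4 fires, +5 burnt (F count now 4)
Step 4: +1 fires, +4 burnt (F count now 1)
Step 5: +1 fires, +1 burnt (F count now 1)
Step 6: +0 fires, +1 burnt (F count now 0)
Fire out after step 6
Initially T: 17, now '.': 24
Total burnt (originally-T cells now '.'): 16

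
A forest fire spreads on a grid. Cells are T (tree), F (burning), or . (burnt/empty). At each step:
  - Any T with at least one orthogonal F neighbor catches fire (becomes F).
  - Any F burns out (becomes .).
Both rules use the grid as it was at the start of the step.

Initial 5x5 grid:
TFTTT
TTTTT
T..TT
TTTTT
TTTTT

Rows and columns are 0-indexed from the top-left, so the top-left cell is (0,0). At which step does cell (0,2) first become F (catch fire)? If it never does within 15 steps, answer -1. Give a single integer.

Step 1: cell (0,2)='F' (+3 fires, +1 burnt)
  -> target ignites at step 1
Step 2: cell (0,2)='.' (+3 fires, +3 burnt)
Step 3: cell (0,2)='.' (+3 fires, +3 burnt)
Step 4: cell (0,2)='.' (+3 fires, +3 burnt)
Step 5: cell (0,2)='.' (+4 fires, +3 burnt)
Step 6: cell (0,2)='.' (+4 fires, +4 burnt)
Step 7: cell (0,2)='.' (+2 fires, +4 burnt)
Step 8: cell (0,2)='.' (+0 fires, +2 burnt)
  fire out at step 8

1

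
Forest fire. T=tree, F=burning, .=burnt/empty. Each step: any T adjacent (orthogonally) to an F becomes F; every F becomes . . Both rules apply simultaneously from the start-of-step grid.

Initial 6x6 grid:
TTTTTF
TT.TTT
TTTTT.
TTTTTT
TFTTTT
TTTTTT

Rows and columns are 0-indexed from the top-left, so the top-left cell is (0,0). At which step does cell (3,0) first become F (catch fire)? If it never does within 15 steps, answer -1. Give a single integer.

Step 1: cell (3,0)='T' (+6 fires, +2 burnt)
Step 2: cell (3,0)='F' (+8 fires, +6 burnt)
  -> target ignites at step 2
Step 3: cell (3,0)='.' (+9 fires, +8 burnt)
Step 4: cell (3,0)='.' (+6 fires, +9 burnt)
Step 5: cell (3,0)='.' (+3 fires, +6 burnt)
Step 6: cell (3,0)='.' (+0 fires, +3 burnt)
  fire out at step 6

2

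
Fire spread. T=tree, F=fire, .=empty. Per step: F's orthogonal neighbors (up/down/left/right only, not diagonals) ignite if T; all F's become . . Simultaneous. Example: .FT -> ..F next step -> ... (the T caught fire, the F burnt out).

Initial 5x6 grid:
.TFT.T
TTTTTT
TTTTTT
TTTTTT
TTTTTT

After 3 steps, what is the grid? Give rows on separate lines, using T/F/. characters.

Step 1: 3 trees catch fire, 1 burn out
  .F.F.T
  TTFTTT
  TTTTTT
  TTTTTT
  TTTTTT
Step 2: 3 trees catch fire, 3 burn out
  .....T
  TF.FTT
  TTFTTT
  TTTTTT
  TTTTTT
Step 3: 5 trees catch fire, 3 burn out
  .....T
  F...FT
  TF.FTT
  TTFTTT
  TTTTTT

.....T
F...FT
TF.FTT
TTFTTT
TTTTTT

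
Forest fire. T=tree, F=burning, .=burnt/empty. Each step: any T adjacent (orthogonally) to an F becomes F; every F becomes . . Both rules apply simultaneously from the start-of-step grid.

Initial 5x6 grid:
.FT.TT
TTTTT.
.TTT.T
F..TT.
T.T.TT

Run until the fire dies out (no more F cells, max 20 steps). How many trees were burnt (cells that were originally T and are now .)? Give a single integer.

Step 1: +3 fires, +2 burnt (F count now 3)
Step 2: +3 fires, +3 burnt (F count now 3)
Step 3: +2 fires, +3 burnt (F count now 2)
Step 4: +2 fires, +2 burnt (F count now 2)
Step 5: +2 fires, +2 burnt (F count now 2)
Step 6: +2 fires, +2 burnt (F count now 2)
Step 7: +1 fires, +2 burnt (F count now 1)
Step 8: +1 fires, +1 burnt (F count now 1)
Step 9: +0 fires, +1 burnt (F count now 0)
Fire out after step 9
Initially T: 18, now '.': 28
Total burnt (originally-T cells now '.'): 16

Answer: 16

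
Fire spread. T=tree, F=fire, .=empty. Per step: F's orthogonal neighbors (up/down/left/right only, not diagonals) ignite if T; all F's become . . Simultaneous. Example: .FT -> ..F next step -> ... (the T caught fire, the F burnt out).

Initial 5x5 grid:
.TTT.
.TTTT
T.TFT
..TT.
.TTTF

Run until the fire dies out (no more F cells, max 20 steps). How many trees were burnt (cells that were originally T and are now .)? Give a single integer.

Step 1: +5 fires, +2 burnt (F count now 5)
Step 2: +5 fires, +5 burnt (F count now 5)
Step 3: +3 fires, +5 burnt (F count now 3)
Step 4: +1 fires, +3 burnt (F count now 1)
Step 5: +0 fires, +1 burnt (F count now 0)
Fire out after step 5
Initially T: 15, now '.': 24
Total burnt (originally-T cells now '.'): 14

Answer: 14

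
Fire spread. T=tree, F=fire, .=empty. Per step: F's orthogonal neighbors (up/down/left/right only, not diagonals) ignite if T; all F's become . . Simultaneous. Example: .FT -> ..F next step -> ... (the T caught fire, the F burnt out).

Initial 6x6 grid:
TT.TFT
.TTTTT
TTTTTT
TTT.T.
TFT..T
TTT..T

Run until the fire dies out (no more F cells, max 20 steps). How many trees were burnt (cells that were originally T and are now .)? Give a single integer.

Step 1: +7 fires, +2 burnt (F count now 7)
Step 2: +8 fires, +7 burnt (F count now 8)
Step 3: +7 fires, +8 burnt (F count now 7)
Step 4: +1 fires, +7 burnt (F count now 1)
Step 5: +1 fires, +1 burnt (F count now 1)
Step 6: +0 fires, +1 burnt (F count now 0)
Fire out after step 6
Initially T: 26, now '.': 34
Total burnt (originally-T cells now '.'): 24

Answer: 24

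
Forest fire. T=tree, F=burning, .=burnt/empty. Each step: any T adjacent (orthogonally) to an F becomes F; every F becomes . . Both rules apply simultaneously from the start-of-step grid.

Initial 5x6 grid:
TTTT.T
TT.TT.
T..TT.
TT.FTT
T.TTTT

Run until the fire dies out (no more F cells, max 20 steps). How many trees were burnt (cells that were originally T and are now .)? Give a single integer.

Answer: 20

Derivation:
Step 1: +3 fires, +1 burnt (F count now 3)
Step 2: +5 fires, +3 burnt (F count now 5)
Step 3: +3 fires, +5 burnt (F count now 3)
Step 4: +1 fires, +3 burnt (F count now 1)
Step 5: +1 fires, +1 burnt (F count now 1)
Step 6: +2 fires, +1 burnt (F count now 2)
Step 7: +1 fires, +2 burnt (F count now 1)
Step 8: +1 fires, +1 burnt (F count now 1)
Step 9: +1 fires, +1 burnt (F count now 1)
Step 10: +2 fires, +1 burnt (F count now 2)
Step 11: +0 fires, +2 burnt (F count now 0)
Fire out after step 11
Initially T: 21, now '.': 29
Total burnt (originally-T cells now '.'): 20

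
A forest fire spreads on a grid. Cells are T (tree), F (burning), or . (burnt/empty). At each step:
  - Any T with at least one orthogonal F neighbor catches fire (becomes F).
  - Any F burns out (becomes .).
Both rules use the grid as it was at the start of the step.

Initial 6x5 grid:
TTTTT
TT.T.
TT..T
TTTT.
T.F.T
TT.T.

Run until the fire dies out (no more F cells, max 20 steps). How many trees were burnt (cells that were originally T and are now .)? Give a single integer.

Answer: 17

Derivation:
Step 1: +1 fires, +1 burnt (F count now 1)
Step 2: +2 fires, +1 burnt (F count now 2)
Step 3: +2 fires, +2 burnt (F count now 2)
Step 4: +3 fires, +2 burnt (F count now 3)
Step 5: +3 fires, +3 burnt (F count now 3)
Step 6: +3 fires, +3 burnt (F count now 3)
Step 7: +1 fires, +3 burnt (F count now 1)
Step 8: +2 fires, +1 burnt (F count now 2)
Step 9: +0 fires, +2 burnt (F count now 0)
Fire out after step 9
Initially T: 20, now '.': 27
Total burnt (originally-T cells now '.'): 17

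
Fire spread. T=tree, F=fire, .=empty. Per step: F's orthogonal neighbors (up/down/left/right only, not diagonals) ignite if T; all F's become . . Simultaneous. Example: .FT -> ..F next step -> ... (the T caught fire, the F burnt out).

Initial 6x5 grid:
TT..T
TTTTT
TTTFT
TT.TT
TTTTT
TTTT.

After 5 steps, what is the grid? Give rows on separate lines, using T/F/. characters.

Step 1: 4 trees catch fire, 1 burn out
  TT..T
  TTTFT
  TTF.F
  TT.FT
  TTTTT
  TTTT.
Step 2: 5 trees catch fire, 4 burn out
  TT..T
  TTF.F
  TF...
  TT..F
  TTTFT
  TTTT.
Step 3: 7 trees catch fire, 5 burn out
  TT..F
  TF...
  F....
  TF...
  TTF.F
  TTTF.
Step 4: 5 trees catch fire, 7 burn out
  TF...
  F....
  .....
  F....
  TF...
  TTF..
Step 5: 3 trees catch fire, 5 burn out
  F....
  .....
  .....
  .....
  F....
  TF...

F....
.....
.....
.....
F....
TF...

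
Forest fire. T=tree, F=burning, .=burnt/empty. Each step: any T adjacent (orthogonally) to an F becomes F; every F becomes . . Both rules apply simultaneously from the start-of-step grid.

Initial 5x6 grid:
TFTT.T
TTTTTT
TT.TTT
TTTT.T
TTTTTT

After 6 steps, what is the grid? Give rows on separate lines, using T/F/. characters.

Step 1: 3 trees catch fire, 1 burn out
  F.FT.T
  TFTTTT
  TT.TTT
  TTTT.T
  TTTTTT
Step 2: 4 trees catch fire, 3 burn out
  ...F.T
  F.FTTT
  TF.TTT
  TTTT.T
  TTTTTT
Step 3: 3 trees catch fire, 4 burn out
  .....T
  ...FTT
  F..TTT
  TFTT.T
  TTTTTT
Step 4: 5 trees catch fire, 3 burn out
  .....T
  ....FT
  ...FTT
  F.FT.T
  TFTTTT
Step 5: 5 trees catch fire, 5 burn out
  .....T
  .....F
  ....FT
  ...F.T
  F.FTTT
Step 6: 3 trees catch fire, 5 burn out
  .....F
  ......
  .....F
  .....T
  ...FTT

.....F
......
.....F
.....T
...FTT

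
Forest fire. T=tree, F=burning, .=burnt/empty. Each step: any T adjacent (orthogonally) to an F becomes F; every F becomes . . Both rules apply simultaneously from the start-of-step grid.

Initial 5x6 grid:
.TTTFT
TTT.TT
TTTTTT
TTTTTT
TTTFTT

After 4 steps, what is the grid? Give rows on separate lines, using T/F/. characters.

Step 1: 6 trees catch fire, 2 burn out
  .TTF.F
  TTT.FT
  TTTTTT
  TTTFTT
  TTF.FT
Step 2: 8 trees catch fire, 6 burn out
  .TF...
  TTT..F
  TTTFFT
  TTF.FT
  TF...F
Step 3: 7 trees catch fire, 8 burn out
  .F....
  TTF...
  TTF..F
  TF...F
  F.....
Step 4: 3 trees catch fire, 7 burn out
  ......
  TF....
  TF....
  F.....
  ......

......
TF....
TF....
F.....
......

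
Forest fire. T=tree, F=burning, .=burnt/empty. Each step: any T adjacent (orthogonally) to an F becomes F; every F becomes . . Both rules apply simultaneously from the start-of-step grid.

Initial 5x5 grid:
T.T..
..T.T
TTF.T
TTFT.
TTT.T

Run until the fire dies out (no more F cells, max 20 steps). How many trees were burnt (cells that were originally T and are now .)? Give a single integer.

Step 1: +5 fires, +2 burnt (F count now 5)
Step 2: +4 fires, +5 burnt (F count now 4)
Step 3: +1 fires, +4 burnt (F count now 1)
Step 4: +0 fires, +1 burnt (F count now 0)
Fire out after step 4
Initially T: 14, now '.': 21
Total burnt (originally-T cells now '.'): 10

Answer: 10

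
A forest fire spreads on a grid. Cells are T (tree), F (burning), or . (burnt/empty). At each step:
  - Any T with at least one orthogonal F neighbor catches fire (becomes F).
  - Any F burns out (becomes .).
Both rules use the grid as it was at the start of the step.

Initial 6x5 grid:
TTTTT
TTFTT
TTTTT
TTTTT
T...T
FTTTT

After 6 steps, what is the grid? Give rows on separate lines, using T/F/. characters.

Step 1: 6 trees catch fire, 2 burn out
  TTFTT
  TF.FT
  TTFTT
  TTTTT
  F...T
  .FTTT
Step 2: 9 trees catch fire, 6 burn out
  TF.FT
  F...F
  TF.FT
  FTFTT
  ....T
  ..FTT
Step 3: 7 trees catch fire, 9 burn out
  F...F
  .....
  F...F
  .F.FT
  ....T
  ...FT
Step 4: 2 trees catch fire, 7 burn out
  .....
  .....
  .....
  ....F
  ....T
  ....F
Step 5: 1 trees catch fire, 2 burn out
  .....
  .....
  .....
  .....
  ....F
  .....
Step 6: 0 trees catch fire, 1 burn out
  .....
  .....
  .....
  .....
  .....
  .....

.....
.....
.....
.....
.....
.....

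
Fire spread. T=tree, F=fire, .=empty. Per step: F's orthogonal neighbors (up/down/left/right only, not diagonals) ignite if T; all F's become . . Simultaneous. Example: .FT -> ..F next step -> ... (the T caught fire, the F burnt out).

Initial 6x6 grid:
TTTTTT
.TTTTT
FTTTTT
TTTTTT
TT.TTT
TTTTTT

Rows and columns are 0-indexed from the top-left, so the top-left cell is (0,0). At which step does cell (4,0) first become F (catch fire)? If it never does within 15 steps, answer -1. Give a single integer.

Step 1: cell (4,0)='T' (+2 fires, +1 burnt)
Step 2: cell (4,0)='F' (+4 fires, +2 burnt)
  -> target ignites at step 2
Step 3: cell (4,0)='.' (+6 fires, +4 burnt)
Step 4: cell (4,0)='.' (+6 fires, +6 burnt)
Step 5: cell (4,0)='.' (+6 fires, +6 burnt)
Step 6: cell (4,0)='.' (+5 fires, +6 burnt)
Step 7: cell (4,0)='.' (+3 fires, +5 burnt)
Step 8: cell (4,0)='.' (+1 fires, +3 burnt)
Step 9: cell (4,0)='.' (+0 fires, +1 burnt)
  fire out at step 9

2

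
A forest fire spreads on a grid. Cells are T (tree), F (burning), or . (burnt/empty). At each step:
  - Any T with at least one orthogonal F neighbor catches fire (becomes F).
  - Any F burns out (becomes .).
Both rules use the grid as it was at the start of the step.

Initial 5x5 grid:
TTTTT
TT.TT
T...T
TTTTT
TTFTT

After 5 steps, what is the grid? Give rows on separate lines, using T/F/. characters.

Step 1: 3 trees catch fire, 1 burn out
  TTTTT
  TT.TT
  T...T
  TTFTT
  TF.FT
Step 2: 4 trees catch fire, 3 burn out
  TTTTT
  TT.TT
  T...T
  TF.FT
  F...F
Step 3: 2 trees catch fire, 4 burn out
  TTTTT
  TT.TT
  T...T
  F...F
  .....
Step 4: 2 trees catch fire, 2 burn out
  TTTTT
  TT.TT
  F...F
  .....
  .....
Step 5: 2 trees catch fire, 2 burn out
  TTTTT
  FT.TF
  .....
  .....
  .....

TTTTT
FT.TF
.....
.....
.....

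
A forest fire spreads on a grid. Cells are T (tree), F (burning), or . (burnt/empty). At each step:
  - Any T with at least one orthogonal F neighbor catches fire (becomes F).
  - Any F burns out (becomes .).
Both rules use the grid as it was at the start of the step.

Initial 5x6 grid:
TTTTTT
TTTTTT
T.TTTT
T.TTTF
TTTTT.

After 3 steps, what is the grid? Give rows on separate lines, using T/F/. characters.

Step 1: 2 trees catch fire, 1 burn out
  TTTTTT
  TTTTTT
  T.TTTF
  T.TTF.
  TTTTT.
Step 2: 4 trees catch fire, 2 burn out
  TTTTTT
  TTTTTF
  T.TTF.
  T.TF..
  TTTTF.
Step 3: 5 trees catch fire, 4 burn out
  TTTTTF
  TTTTF.
  T.TF..
  T.F...
  TTTF..

TTTTTF
TTTTF.
T.TF..
T.F...
TTTF..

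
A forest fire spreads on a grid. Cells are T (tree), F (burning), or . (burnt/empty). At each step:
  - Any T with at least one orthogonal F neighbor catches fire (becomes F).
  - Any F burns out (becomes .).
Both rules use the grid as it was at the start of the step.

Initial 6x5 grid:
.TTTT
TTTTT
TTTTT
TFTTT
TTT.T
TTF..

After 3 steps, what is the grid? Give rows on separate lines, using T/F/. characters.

Step 1: 6 trees catch fire, 2 burn out
  .TTTT
  TTTTT
  TFTTT
  F.FTT
  TFF.T
  TF...
Step 2: 6 trees catch fire, 6 burn out
  .TTTT
  TFTTT
  F.FTT
  ...FT
  F...T
  F....
Step 3: 5 trees catch fire, 6 burn out
  .FTTT
  F.FTT
  ...FT
  ....F
  ....T
  .....

.FTTT
F.FTT
...FT
....F
....T
.....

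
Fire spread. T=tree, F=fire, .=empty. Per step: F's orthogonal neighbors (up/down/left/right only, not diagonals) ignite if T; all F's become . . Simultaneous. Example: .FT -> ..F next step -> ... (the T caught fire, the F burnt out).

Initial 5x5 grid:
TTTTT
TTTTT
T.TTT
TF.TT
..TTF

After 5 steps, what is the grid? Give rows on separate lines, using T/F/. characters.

Step 1: 3 trees catch fire, 2 burn out
  TTTTT
  TTTTT
  T.TTT
  F..TF
  ..TF.
Step 2: 4 trees catch fire, 3 burn out
  TTTTT
  TTTTT
  F.TTF
  ...F.
  ..F..
Step 3: 3 trees catch fire, 4 burn out
  TTTTT
  FTTTF
  ..TF.
  .....
  .....
Step 4: 5 trees catch fire, 3 burn out
  FTTTF
  .FTF.
  ..F..
  .....
  .....
Step 5: 3 trees catch fire, 5 burn out
  .FTF.
  ..F..
  .....
  .....
  .....

.FTF.
..F..
.....
.....
.....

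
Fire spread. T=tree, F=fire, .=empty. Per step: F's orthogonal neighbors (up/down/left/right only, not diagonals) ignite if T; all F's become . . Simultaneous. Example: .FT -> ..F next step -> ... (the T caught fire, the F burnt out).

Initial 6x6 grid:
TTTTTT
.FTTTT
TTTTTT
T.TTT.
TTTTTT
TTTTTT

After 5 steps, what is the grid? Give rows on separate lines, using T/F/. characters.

Step 1: 3 trees catch fire, 1 burn out
  TFTTTT
  ..FTTT
  TFTTTT
  T.TTT.
  TTTTTT
  TTTTTT
Step 2: 5 trees catch fire, 3 burn out
  F.FTTT
  ...FTT
  F.FTTT
  T.TTT.
  TTTTTT
  TTTTTT
Step 3: 5 trees catch fire, 5 burn out
  ...FTT
  ....FT
  ...FTT
  F.FTT.
  TTTTTT
  TTTTTT
Step 4: 6 trees catch fire, 5 burn out
  ....FT
  .....F
  ....FT
  ...FT.
  FTFTTT
  TTTTTT
Step 5: 7 trees catch fire, 6 burn out
  .....F
  ......
  .....F
  ....F.
  .F.FTT
  FTFTTT

.....F
......
.....F
....F.
.F.FTT
FTFTTT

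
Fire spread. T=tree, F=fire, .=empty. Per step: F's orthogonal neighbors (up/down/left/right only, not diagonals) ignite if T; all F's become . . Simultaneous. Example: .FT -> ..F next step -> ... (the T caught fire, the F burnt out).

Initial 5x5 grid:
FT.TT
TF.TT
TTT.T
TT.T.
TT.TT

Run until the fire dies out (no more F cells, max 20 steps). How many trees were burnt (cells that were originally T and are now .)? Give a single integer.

Answer: 9

Derivation:
Step 1: +3 fires, +2 burnt (F count now 3)
Step 2: +3 fires, +3 burnt (F count now 3)
Step 3: +2 fires, +3 burnt (F count now 2)
Step 4: +1 fires, +2 burnt (F count now 1)
Step 5: +0 fires, +1 burnt (F count now 0)
Fire out after step 5
Initially T: 17, now '.': 17
Total burnt (originally-T cells now '.'): 9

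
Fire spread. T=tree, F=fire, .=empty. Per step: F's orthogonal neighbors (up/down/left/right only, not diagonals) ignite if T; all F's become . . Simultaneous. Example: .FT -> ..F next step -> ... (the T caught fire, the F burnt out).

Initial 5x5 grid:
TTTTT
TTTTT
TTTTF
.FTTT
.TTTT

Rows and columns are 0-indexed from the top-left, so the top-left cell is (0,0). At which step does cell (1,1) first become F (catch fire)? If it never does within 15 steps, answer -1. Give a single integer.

Step 1: cell (1,1)='T' (+6 fires, +2 burnt)
Step 2: cell (1,1)='F' (+8 fires, +6 burnt)
  -> target ignites at step 2
Step 3: cell (1,1)='.' (+5 fires, +8 burnt)
Step 4: cell (1,1)='.' (+2 fires, +5 burnt)
Step 5: cell (1,1)='.' (+0 fires, +2 burnt)
  fire out at step 5

2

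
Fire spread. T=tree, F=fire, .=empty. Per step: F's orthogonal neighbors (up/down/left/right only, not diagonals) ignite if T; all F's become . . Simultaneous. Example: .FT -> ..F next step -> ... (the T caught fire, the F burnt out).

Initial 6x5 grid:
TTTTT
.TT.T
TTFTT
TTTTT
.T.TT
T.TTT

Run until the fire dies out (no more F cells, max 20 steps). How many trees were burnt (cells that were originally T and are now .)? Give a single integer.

Answer: 23

Derivation:
Step 1: +4 fires, +1 burnt (F count now 4)
Step 2: +6 fires, +4 burnt (F count now 6)
Step 3: +7 fires, +6 burnt (F count now 7)
Step 4: +4 fires, +7 burnt (F count now 4)
Step 5: +2 fires, +4 burnt (F count now 2)
Step 6: +0 fires, +2 burnt (F count now 0)
Fire out after step 6
Initially T: 24, now '.': 29
Total burnt (originally-T cells now '.'): 23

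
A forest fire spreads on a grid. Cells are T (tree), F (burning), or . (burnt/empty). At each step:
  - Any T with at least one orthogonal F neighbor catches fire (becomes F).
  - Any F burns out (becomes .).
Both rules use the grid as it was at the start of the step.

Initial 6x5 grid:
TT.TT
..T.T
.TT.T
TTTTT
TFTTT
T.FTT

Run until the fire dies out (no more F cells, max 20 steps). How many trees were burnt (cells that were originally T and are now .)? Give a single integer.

Step 1: +4 fires, +2 burnt (F count now 4)
Step 2: +6 fires, +4 burnt (F count now 6)
Step 3: +3 fires, +6 burnt (F count now 3)
Step 4: +2 fires, +3 burnt (F count now 2)
Step 5: +1 fires, +2 burnt (F count now 1)
Step 6: +1 fires, +1 burnt (F count now 1)
Step 7: +1 fires, +1 burnt (F count now 1)
Step 8: +1 fires, +1 burnt (F count now 1)
Step 9: +0 fires, +1 burnt (F count now 0)
Fire out after step 9
Initially T: 21, now '.': 28
Total burnt (originally-T cells now '.'): 19

Answer: 19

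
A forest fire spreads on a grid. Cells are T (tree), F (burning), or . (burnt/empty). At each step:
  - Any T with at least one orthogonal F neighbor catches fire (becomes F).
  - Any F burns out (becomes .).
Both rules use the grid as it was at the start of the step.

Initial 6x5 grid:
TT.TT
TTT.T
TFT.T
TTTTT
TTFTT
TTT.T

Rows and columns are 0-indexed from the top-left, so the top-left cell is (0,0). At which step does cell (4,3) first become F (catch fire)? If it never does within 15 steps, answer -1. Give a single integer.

Step 1: cell (4,3)='F' (+8 fires, +2 burnt)
  -> target ignites at step 1
Step 2: cell (4,3)='.' (+8 fires, +8 burnt)
Step 3: cell (4,3)='.' (+4 fires, +8 burnt)
Step 4: cell (4,3)='.' (+1 fires, +4 burnt)
Step 5: cell (4,3)='.' (+1 fires, +1 burnt)
Step 6: cell (4,3)='.' (+1 fires, +1 burnt)
Step 7: cell (4,3)='.' (+1 fires, +1 burnt)
Step 8: cell (4,3)='.' (+0 fires, +1 burnt)
  fire out at step 8

1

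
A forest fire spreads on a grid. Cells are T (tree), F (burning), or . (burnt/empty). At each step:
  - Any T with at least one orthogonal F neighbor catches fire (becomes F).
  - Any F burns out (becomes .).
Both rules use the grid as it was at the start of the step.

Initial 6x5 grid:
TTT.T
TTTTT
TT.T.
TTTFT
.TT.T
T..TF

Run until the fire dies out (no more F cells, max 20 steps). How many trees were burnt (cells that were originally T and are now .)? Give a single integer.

Answer: 20

Derivation:
Step 1: +5 fires, +2 burnt (F count now 5)
Step 2: +3 fires, +5 burnt (F count now 3)
Step 3: +5 fires, +3 burnt (F count now 5)
Step 4: +4 fires, +5 burnt (F count now 4)
Step 5: +2 fires, +4 burnt (F count now 2)
Step 6: +1 fires, +2 burnt (F count now 1)
Step 7: +0 fires, +1 burnt (F count now 0)
Fire out after step 7
Initially T: 21, now '.': 29
Total burnt (originally-T cells now '.'): 20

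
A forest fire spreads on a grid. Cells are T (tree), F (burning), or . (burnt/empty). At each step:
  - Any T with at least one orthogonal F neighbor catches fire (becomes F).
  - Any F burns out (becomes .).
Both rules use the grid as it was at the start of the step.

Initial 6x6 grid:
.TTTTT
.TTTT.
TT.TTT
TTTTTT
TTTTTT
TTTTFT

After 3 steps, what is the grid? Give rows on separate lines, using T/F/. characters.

Step 1: 3 trees catch fire, 1 burn out
  .TTTTT
  .TTTT.
  TT.TTT
  TTTTTT
  TTTTFT
  TTTF.F
Step 2: 4 trees catch fire, 3 burn out
  .TTTTT
  .TTTT.
  TT.TTT
  TTTTFT
  TTTF.F
  TTF...
Step 3: 5 trees catch fire, 4 burn out
  .TTTTT
  .TTTT.
  TT.TFT
  TTTF.F
  TTF...
  TF....

.TTTTT
.TTTT.
TT.TFT
TTTF.F
TTF...
TF....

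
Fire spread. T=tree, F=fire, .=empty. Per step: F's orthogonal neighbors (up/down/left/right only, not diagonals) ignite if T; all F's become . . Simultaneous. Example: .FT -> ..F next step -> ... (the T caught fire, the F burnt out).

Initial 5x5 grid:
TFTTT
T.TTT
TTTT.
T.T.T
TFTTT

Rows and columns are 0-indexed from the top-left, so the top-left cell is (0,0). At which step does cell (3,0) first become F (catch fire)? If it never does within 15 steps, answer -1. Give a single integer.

Step 1: cell (3,0)='T' (+4 fires, +2 burnt)
Step 2: cell (3,0)='F' (+6 fires, +4 burnt)
  -> target ignites at step 2
Step 3: cell (3,0)='.' (+5 fires, +6 burnt)
Step 4: cell (3,0)='.' (+4 fires, +5 burnt)
Step 5: cell (3,0)='.' (+0 fires, +4 burnt)
  fire out at step 5

2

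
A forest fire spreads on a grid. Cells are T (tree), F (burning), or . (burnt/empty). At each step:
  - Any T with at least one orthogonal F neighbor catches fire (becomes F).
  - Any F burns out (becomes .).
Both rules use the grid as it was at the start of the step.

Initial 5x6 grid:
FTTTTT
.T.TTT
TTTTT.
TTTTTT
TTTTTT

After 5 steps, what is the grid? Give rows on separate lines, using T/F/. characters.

Step 1: 1 trees catch fire, 1 burn out
  .FTTTT
  .T.TTT
  TTTTT.
  TTTTTT
  TTTTTT
Step 2: 2 trees catch fire, 1 burn out
  ..FTTT
  .F.TTT
  TTTTT.
  TTTTTT
  TTTTTT
Step 3: 2 trees catch fire, 2 burn out
  ...FTT
  ...TTT
  TFTTT.
  TTTTTT
  TTTTTT
Step 4: 5 trees catch fire, 2 burn out
  ....FT
  ...FTT
  F.FTT.
  TFTTTT
  TTTTTT
Step 5: 6 trees catch fire, 5 burn out
  .....F
  ....FT
  ...FT.
  F.FTTT
  TFTTTT

.....F
....FT
...FT.
F.FTTT
TFTTTT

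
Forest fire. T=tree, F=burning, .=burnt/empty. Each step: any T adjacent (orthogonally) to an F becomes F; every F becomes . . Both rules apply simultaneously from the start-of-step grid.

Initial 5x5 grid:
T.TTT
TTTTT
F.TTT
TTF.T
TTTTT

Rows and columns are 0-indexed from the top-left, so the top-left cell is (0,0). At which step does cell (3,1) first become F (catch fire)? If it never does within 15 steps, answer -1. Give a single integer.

Step 1: cell (3,1)='F' (+5 fires, +2 burnt)
  -> target ignites at step 1
Step 2: cell (3,1)='.' (+7 fires, +5 burnt)
Step 3: cell (3,1)='.' (+4 fires, +7 burnt)
Step 4: cell (3,1)='.' (+3 fires, +4 burnt)
Step 5: cell (3,1)='.' (+1 fires, +3 burnt)
Step 6: cell (3,1)='.' (+0 fires, +1 burnt)
  fire out at step 6

1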